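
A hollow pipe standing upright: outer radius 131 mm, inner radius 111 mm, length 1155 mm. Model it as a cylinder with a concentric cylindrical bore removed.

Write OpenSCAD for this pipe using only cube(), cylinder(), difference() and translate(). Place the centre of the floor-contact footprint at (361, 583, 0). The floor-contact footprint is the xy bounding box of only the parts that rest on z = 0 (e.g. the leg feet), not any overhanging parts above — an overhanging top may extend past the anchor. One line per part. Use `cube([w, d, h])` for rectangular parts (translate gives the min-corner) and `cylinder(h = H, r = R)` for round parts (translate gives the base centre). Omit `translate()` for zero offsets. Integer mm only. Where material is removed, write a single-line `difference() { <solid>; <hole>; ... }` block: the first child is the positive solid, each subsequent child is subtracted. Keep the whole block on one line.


difference() { translate([361, 583, 0]) cylinder(h = 1155, r = 131); translate([361, 583, 0]) cylinder(h = 1155, r = 111); }


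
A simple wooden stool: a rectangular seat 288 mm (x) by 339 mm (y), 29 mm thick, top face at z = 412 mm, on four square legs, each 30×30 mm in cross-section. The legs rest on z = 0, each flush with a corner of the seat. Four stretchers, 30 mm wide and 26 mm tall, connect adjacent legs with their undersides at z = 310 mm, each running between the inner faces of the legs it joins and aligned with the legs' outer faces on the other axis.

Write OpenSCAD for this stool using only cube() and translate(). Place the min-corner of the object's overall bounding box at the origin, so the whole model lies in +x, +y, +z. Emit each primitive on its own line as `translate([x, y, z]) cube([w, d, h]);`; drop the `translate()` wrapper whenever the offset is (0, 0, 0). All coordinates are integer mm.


translate([0, 0, 383]) cube([288, 339, 29]);
cube([30, 30, 383]);
translate([258, 0, 0]) cube([30, 30, 383]);
translate([0, 309, 0]) cube([30, 30, 383]);
translate([258, 309, 0]) cube([30, 30, 383]);
translate([30, 0, 310]) cube([228, 30, 26]);
translate([30, 309, 310]) cube([228, 30, 26]);
translate([0, 30, 310]) cube([30, 279, 26]);
translate([258, 30, 310]) cube([30, 279, 26]);


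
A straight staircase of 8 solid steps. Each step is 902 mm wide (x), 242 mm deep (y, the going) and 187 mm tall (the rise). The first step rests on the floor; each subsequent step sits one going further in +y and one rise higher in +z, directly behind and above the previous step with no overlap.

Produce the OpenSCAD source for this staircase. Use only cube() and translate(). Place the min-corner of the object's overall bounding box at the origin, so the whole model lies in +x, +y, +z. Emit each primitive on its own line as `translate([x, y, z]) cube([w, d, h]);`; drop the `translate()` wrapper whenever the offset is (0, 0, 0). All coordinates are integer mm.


cube([902, 242, 187]);
translate([0, 242, 187]) cube([902, 242, 187]);
translate([0, 484, 374]) cube([902, 242, 187]);
translate([0, 726, 561]) cube([902, 242, 187]);
translate([0, 968, 748]) cube([902, 242, 187]);
translate([0, 1210, 935]) cube([902, 242, 187]);
translate([0, 1452, 1122]) cube([902, 242, 187]);
translate([0, 1694, 1309]) cube([902, 242, 187]);


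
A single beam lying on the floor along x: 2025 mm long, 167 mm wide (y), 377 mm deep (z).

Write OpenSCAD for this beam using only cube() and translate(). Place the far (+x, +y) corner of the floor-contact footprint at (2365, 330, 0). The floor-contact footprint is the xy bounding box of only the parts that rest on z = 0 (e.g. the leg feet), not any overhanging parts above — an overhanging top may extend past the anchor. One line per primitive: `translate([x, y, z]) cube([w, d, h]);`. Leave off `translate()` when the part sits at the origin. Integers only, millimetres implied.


translate([340, 163, 0]) cube([2025, 167, 377]);


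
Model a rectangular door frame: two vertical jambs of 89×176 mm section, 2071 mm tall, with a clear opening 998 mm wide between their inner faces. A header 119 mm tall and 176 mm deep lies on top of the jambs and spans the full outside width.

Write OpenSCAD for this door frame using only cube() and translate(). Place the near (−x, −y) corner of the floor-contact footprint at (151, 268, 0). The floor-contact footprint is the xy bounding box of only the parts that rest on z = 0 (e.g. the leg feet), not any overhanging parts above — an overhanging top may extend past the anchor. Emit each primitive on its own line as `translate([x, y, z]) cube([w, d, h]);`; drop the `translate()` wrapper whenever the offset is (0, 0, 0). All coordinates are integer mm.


translate([151, 268, 0]) cube([89, 176, 2071]);
translate([1238, 268, 0]) cube([89, 176, 2071]);
translate([151, 268, 2071]) cube([1176, 176, 119]);


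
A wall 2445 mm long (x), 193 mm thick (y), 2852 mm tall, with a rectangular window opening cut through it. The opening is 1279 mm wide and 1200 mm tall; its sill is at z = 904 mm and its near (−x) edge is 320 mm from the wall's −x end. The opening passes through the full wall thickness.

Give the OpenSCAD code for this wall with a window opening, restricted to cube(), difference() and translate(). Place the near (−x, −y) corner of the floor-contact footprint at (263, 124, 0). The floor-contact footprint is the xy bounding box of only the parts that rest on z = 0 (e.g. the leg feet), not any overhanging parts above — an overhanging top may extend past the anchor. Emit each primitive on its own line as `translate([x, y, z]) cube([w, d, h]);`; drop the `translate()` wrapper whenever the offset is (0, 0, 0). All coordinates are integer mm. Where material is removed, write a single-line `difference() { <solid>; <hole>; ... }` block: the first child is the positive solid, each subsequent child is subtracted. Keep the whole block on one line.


difference() { translate([263, 124, 0]) cube([2445, 193, 2852]); translate([583, 124, 904]) cube([1279, 193, 1200]); }


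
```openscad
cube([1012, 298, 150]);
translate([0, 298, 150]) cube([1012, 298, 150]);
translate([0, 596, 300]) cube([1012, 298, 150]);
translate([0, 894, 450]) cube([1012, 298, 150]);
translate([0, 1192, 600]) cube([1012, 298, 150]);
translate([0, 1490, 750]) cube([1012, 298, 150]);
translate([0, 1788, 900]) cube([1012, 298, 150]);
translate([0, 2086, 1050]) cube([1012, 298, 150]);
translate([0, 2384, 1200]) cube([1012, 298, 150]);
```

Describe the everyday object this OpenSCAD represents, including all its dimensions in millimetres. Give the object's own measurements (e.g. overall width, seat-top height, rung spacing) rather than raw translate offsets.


A straight staircase of 9 solid steps. Each step is 1012 mm wide (x), 298 mm deep (y, the going) and 150 mm tall (the rise). The first step rests on the floor; each subsequent step sits one going further in +y and one rise higher in +z, directly behind and above the previous step with no overlap.


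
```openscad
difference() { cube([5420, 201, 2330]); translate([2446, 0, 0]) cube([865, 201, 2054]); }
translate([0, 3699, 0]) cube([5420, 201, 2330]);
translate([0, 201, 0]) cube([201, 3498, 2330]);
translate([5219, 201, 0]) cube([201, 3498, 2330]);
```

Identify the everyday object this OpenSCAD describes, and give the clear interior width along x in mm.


A single room. The interior width is 5018 mm.

Four walls enclosing a rectangle with a door in the front wall — a room. Outside width 5420 minus two 201 mm walls gives 5018 mm.


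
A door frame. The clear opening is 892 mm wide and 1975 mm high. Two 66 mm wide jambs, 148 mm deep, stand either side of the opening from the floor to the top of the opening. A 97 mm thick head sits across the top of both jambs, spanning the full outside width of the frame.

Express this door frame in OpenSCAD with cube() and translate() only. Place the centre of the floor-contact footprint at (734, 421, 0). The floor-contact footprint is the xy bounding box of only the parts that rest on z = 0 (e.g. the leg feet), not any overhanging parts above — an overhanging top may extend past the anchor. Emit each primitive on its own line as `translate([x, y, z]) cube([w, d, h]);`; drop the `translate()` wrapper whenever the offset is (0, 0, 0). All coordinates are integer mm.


translate([222, 347, 0]) cube([66, 148, 1975]);
translate([1180, 347, 0]) cube([66, 148, 1975]);
translate([222, 347, 1975]) cube([1024, 148, 97]);


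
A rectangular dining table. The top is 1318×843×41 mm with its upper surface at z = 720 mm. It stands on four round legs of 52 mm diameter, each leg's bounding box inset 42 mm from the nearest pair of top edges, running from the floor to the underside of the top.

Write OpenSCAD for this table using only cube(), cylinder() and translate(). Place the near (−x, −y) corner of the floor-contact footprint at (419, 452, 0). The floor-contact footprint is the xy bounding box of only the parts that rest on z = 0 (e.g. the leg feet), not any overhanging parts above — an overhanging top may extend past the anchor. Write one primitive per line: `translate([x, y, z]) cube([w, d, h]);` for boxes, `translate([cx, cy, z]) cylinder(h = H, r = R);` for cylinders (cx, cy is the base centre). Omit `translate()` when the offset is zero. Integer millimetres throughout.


translate([377, 410, 679]) cube([1318, 843, 41]);
translate([445, 478, 0]) cylinder(h = 679, r = 26);
translate([1627, 478, 0]) cylinder(h = 679, r = 26);
translate([445, 1185, 0]) cylinder(h = 679, r = 26);
translate([1627, 1185, 0]) cylinder(h = 679, r = 26);


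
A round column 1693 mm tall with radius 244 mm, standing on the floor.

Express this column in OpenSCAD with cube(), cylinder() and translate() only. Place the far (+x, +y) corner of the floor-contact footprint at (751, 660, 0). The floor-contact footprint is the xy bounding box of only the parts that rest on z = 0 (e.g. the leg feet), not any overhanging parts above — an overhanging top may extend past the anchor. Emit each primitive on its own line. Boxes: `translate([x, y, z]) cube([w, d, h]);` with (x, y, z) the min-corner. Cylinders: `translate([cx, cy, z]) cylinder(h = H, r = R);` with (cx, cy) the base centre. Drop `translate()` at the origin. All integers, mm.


translate([507, 416, 0]) cylinder(h = 1693, r = 244);


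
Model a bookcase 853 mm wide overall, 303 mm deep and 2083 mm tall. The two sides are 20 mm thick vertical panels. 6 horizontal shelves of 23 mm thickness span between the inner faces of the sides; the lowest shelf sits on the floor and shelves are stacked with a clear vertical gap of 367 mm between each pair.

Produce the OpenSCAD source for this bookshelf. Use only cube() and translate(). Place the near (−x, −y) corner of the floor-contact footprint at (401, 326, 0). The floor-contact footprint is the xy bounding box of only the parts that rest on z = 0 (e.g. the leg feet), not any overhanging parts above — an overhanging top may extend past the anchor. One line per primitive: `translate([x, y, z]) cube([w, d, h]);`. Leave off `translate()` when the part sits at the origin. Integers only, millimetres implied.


translate([401, 326, 0]) cube([20, 303, 2083]);
translate([1234, 326, 0]) cube([20, 303, 2083]);
translate([421, 326, 0]) cube([813, 303, 23]);
translate([421, 326, 390]) cube([813, 303, 23]);
translate([421, 326, 780]) cube([813, 303, 23]);
translate([421, 326, 1170]) cube([813, 303, 23]);
translate([421, 326, 1560]) cube([813, 303, 23]);
translate([421, 326, 1950]) cube([813, 303, 23]);


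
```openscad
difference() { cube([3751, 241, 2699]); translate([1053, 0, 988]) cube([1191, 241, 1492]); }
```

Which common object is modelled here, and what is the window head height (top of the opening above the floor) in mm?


A wall with a window opening. The window head height is 2480 mm.

A wall with a rectangular opening subtracted — a window. Sill at z = 988, opening 1492 mm tall, so the head is at 988 + 1492 = 2480 mm.


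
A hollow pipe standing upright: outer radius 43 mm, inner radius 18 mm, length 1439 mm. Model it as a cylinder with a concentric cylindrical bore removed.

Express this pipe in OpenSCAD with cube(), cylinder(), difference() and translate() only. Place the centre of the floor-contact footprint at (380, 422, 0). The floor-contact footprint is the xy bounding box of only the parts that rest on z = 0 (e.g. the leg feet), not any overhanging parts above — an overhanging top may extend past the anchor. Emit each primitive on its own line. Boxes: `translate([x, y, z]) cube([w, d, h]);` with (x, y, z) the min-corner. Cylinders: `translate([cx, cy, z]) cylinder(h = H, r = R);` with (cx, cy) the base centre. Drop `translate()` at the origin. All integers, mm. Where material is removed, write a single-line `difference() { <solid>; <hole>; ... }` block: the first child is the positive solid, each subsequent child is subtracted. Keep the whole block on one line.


difference() { translate([380, 422, 0]) cylinder(h = 1439, r = 43); translate([380, 422, 0]) cylinder(h = 1439, r = 18); }


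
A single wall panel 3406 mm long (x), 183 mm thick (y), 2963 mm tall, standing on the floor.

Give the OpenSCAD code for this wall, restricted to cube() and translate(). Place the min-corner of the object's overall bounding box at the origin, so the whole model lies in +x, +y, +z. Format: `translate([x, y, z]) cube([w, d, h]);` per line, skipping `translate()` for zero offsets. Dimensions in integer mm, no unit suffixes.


cube([3406, 183, 2963]);


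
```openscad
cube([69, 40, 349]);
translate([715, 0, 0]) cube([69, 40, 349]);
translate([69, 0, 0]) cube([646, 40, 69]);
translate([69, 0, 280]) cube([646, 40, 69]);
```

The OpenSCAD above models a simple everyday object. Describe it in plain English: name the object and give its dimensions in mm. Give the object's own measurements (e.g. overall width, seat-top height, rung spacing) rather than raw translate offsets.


A rectangular picture frame lying in the x–z plane (depth along y). The opening is 646 mm wide (x) by 211 mm tall (z), surrounded by a border 69 mm wide on all four sides. The frame is 40 mm deep and is made of two full-height vertical stiles with two horizontal rails fitted between them.


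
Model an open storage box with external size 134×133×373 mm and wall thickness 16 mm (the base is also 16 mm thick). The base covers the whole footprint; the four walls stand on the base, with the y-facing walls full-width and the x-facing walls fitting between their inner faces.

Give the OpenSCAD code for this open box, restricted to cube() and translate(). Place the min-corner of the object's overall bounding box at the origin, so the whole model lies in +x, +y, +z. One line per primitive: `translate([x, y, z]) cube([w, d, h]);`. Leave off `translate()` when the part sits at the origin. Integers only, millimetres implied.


cube([134, 133, 16]);
translate([0, 0, 16]) cube([134, 16, 357]);
translate([0, 117, 16]) cube([134, 16, 357]);
translate([0, 16, 16]) cube([16, 101, 357]);
translate([118, 16, 16]) cube([16, 101, 357]);


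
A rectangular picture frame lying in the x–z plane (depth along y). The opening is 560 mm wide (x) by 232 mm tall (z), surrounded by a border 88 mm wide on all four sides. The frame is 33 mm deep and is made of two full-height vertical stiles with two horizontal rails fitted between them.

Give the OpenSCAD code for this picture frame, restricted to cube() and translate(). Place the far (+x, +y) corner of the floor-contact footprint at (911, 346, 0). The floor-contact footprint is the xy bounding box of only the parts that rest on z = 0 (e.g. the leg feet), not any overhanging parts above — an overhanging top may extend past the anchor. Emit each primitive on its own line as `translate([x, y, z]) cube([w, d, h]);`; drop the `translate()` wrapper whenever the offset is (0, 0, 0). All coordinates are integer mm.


translate([175, 313, 0]) cube([88, 33, 408]);
translate([823, 313, 0]) cube([88, 33, 408]);
translate([263, 313, 0]) cube([560, 33, 88]);
translate([263, 313, 320]) cube([560, 33, 88]);


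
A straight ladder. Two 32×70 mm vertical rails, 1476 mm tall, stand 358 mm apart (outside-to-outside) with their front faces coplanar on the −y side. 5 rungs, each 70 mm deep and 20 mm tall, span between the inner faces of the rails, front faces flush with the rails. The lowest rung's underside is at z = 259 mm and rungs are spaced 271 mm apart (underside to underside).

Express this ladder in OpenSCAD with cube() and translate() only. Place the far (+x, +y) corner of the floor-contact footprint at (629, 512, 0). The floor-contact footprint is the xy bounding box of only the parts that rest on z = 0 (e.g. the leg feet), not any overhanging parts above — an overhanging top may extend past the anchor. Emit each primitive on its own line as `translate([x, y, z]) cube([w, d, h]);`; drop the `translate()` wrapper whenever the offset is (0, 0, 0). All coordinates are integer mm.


translate([271, 442, 0]) cube([32, 70, 1476]);
translate([597, 442, 0]) cube([32, 70, 1476]);
translate([303, 442, 259]) cube([294, 70, 20]);
translate([303, 442, 530]) cube([294, 70, 20]);
translate([303, 442, 801]) cube([294, 70, 20]);
translate([303, 442, 1072]) cube([294, 70, 20]);
translate([303, 442, 1343]) cube([294, 70, 20]);


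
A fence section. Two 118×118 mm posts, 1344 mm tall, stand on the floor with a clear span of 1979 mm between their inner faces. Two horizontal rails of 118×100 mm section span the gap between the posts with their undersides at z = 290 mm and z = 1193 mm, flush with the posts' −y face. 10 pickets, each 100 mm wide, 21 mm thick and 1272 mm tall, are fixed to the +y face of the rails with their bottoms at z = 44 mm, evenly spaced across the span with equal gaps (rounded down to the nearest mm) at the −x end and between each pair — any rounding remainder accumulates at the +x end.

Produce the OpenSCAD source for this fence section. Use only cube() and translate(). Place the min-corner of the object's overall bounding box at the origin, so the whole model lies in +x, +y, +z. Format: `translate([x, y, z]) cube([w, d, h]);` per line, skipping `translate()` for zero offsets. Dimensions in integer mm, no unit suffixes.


cube([118, 118, 1344]);
translate([2097, 0, 0]) cube([118, 118, 1344]);
translate([118, 0, 290]) cube([1979, 118, 100]);
translate([118, 0, 1193]) cube([1979, 118, 100]);
translate([207, 118, 44]) cube([100, 21, 1272]);
translate([396, 118, 44]) cube([100, 21, 1272]);
translate([585, 118, 44]) cube([100, 21, 1272]);
translate([774, 118, 44]) cube([100, 21, 1272]);
translate([963, 118, 44]) cube([100, 21, 1272]);
translate([1152, 118, 44]) cube([100, 21, 1272]);
translate([1341, 118, 44]) cube([100, 21, 1272]);
translate([1530, 118, 44]) cube([100, 21, 1272]);
translate([1719, 118, 44]) cube([100, 21, 1272]);
translate([1908, 118, 44]) cube([100, 21, 1272]);


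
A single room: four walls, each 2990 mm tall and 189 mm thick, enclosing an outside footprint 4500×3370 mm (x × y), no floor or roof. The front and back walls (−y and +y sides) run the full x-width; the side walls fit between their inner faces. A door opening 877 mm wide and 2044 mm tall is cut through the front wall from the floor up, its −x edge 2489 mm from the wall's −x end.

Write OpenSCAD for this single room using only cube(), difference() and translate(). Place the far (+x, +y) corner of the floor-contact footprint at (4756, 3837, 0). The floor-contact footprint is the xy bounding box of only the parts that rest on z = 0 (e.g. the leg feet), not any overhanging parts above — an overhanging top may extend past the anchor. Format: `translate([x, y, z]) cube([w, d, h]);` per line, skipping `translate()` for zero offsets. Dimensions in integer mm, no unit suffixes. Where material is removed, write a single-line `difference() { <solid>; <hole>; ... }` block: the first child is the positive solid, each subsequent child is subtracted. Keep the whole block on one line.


difference() { translate([256, 467, 0]) cube([4500, 189, 2990]); translate([2745, 467, 0]) cube([877, 189, 2044]); }
translate([256, 3648, 0]) cube([4500, 189, 2990]);
translate([256, 656, 0]) cube([189, 2992, 2990]);
translate([4567, 656, 0]) cube([189, 2992, 2990]);


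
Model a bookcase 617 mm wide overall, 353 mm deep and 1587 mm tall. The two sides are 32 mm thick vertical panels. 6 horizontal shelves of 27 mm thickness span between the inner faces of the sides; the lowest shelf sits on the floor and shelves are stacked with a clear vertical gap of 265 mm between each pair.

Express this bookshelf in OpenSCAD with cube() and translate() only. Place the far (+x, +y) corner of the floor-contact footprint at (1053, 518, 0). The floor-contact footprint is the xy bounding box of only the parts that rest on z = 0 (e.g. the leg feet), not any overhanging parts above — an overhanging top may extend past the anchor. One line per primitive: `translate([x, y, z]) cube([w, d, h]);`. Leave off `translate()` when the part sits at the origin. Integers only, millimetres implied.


translate([436, 165, 0]) cube([32, 353, 1587]);
translate([1021, 165, 0]) cube([32, 353, 1587]);
translate([468, 165, 0]) cube([553, 353, 27]);
translate([468, 165, 292]) cube([553, 353, 27]);
translate([468, 165, 584]) cube([553, 353, 27]);
translate([468, 165, 876]) cube([553, 353, 27]);
translate([468, 165, 1168]) cube([553, 353, 27]);
translate([468, 165, 1460]) cube([553, 353, 27]);


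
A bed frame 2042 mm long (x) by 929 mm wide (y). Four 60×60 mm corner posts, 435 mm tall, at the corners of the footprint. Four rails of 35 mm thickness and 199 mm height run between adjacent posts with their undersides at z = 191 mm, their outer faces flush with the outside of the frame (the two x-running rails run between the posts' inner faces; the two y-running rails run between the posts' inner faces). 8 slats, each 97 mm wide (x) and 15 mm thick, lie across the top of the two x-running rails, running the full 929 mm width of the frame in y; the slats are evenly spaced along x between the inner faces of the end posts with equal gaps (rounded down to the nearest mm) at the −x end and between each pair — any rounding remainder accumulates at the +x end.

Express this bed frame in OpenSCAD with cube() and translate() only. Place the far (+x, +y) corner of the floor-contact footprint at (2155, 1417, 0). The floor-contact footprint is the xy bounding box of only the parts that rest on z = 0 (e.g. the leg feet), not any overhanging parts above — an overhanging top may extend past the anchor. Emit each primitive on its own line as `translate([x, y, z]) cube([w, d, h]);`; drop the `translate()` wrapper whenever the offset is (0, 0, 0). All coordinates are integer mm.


translate([113, 488, 0]) cube([60, 60, 435]);
translate([113, 1357, 0]) cube([60, 60, 435]);
translate([2095, 488, 0]) cube([60, 60, 435]);
translate([2095, 1357, 0]) cube([60, 60, 435]);
translate([173, 488, 191]) cube([1922, 35, 199]);
translate([173, 1382, 191]) cube([1922, 35, 199]);
translate([113, 548, 191]) cube([35, 809, 199]);
translate([2120, 548, 191]) cube([35, 809, 199]);
translate([300, 488, 390]) cube([97, 929, 15]);
translate([524, 488, 390]) cube([97, 929, 15]);
translate([748, 488, 390]) cube([97, 929, 15]);
translate([972, 488, 390]) cube([97, 929, 15]);
translate([1196, 488, 390]) cube([97, 929, 15]);
translate([1420, 488, 390]) cube([97, 929, 15]);
translate([1644, 488, 390]) cube([97, 929, 15]);
translate([1868, 488, 390]) cube([97, 929, 15]);


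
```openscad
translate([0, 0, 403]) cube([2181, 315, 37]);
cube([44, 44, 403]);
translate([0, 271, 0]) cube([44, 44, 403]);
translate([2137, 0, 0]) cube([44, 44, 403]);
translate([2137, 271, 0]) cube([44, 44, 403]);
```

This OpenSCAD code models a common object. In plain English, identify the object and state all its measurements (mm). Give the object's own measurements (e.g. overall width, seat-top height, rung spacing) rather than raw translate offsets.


A long wooden bench with a 2181 mm (x) × 315 mm (y) seat, 37 mm thick, its top surface 440 mm above the floor. Four 44 mm square legs at the seat corners, flush with the edges, run from z = 0 to the seat underside.


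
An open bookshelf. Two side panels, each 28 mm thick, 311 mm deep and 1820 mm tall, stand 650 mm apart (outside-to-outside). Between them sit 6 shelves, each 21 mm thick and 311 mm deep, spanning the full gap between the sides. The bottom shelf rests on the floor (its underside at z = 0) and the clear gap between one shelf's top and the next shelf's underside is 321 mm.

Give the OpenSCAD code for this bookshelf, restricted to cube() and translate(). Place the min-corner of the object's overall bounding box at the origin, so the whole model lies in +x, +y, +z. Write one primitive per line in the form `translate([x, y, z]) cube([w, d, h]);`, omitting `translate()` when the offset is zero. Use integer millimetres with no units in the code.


cube([28, 311, 1820]);
translate([622, 0, 0]) cube([28, 311, 1820]);
translate([28, 0, 0]) cube([594, 311, 21]);
translate([28, 0, 342]) cube([594, 311, 21]);
translate([28, 0, 684]) cube([594, 311, 21]);
translate([28, 0, 1026]) cube([594, 311, 21]);
translate([28, 0, 1368]) cube([594, 311, 21]);
translate([28, 0, 1710]) cube([594, 311, 21]);


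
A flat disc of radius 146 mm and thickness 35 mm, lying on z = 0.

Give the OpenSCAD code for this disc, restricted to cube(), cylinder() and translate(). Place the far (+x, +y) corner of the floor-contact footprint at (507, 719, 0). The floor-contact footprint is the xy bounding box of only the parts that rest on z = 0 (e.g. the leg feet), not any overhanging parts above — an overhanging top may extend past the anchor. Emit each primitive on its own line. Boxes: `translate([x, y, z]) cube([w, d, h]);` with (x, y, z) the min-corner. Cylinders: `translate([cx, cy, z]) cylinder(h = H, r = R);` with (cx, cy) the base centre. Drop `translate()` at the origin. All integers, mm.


translate([361, 573, 0]) cylinder(h = 35, r = 146);


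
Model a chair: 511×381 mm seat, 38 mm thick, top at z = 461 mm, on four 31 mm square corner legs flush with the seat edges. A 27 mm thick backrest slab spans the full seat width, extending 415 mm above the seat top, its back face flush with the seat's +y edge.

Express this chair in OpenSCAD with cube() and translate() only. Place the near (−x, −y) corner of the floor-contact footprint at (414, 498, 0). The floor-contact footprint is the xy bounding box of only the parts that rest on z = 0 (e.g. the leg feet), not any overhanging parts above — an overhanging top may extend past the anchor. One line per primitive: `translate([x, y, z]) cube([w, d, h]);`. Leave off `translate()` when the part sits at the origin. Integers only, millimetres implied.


translate([414, 498, 423]) cube([511, 381, 38]);
translate([414, 498, 0]) cube([31, 31, 423]);
translate([894, 498, 0]) cube([31, 31, 423]);
translate([414, 848, 0]) cube([31, 31, 423]);
translate([894, 848, 0]) cube([31, 31, 423]);
translate([414, 852, 461]) cube([511, 27, 415]);


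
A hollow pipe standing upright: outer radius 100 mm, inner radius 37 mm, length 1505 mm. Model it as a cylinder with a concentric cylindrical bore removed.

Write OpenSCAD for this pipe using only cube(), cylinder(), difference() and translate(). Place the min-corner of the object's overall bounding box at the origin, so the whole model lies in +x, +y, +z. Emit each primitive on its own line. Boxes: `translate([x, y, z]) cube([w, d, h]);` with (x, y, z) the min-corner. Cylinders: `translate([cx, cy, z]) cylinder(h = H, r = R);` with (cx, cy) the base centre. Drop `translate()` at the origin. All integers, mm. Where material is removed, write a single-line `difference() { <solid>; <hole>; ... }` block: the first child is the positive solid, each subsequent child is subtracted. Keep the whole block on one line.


difference() { translate([100, 100, 0]) cylinder(h = 1505, r = 100); translate([100, 100, 0]) cylinder(h = 1505, r = 37); }


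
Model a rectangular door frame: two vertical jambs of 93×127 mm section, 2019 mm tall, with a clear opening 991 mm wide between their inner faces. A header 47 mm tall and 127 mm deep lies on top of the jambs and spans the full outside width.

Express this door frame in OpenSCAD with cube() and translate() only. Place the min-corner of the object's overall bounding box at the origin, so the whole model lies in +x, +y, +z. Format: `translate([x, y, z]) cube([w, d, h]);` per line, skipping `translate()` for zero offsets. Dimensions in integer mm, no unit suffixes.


cube([93, 127, 2019]);
translate([1084, 0, 0]) cube([93, 127, 2019]);
translate([0, 0, 2019]) cube([1177, 127, 47]);


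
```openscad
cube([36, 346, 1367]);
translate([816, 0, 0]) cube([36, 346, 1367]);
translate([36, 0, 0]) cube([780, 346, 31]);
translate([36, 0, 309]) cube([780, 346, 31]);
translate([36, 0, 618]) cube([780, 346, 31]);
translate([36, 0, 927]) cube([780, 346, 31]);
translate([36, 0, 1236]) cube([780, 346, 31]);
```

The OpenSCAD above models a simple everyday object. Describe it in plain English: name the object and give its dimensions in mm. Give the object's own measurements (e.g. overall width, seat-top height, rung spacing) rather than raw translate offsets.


An open bookshelf. Two side panels, each 36 mm thick, 346 mm deep and 1367 mm tall, stand 852 mm apart (outside-to-outside). Between them sit 5 shelves, each 31 mm thick and 346 mm deep, spanning the full gap between the sides. The bottom shelf rests on the floor (its underside at z = 0) and the clear gap between one shelf's top and the next shelf's underside is 278 mm.


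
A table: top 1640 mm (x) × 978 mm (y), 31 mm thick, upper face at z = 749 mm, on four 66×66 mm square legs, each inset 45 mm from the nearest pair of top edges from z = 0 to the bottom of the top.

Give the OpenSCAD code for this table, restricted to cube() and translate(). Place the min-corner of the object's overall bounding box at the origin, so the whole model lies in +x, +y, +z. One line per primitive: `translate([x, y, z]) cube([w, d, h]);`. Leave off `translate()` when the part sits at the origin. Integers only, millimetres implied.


// leg_h = 749 - 31 = 718
translate([0, 0, 718]) cube([1640, 978, 31]);
translate([45, 45, 0]) cube([66, 66, 718]);
translate([1529, 45, 0]) cube([66, 66, 718]);
translate([45, 867, 0]) cube([66, 66, 718]);
translate([1529, 867, 0]) cube([66, 66, 718]);


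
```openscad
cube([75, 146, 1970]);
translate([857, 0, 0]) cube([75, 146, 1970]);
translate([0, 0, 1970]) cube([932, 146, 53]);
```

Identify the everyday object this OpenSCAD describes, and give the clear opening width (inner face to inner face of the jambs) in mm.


A door frame. The clear opening width is 782 mm.

Two 1970 mm tall posts with a header on top — a door frame. The left jamb is 75 mm wide at x = 0; the right jamb starts at x = 857. The clear opening is 857 − 75 = 782 mm.


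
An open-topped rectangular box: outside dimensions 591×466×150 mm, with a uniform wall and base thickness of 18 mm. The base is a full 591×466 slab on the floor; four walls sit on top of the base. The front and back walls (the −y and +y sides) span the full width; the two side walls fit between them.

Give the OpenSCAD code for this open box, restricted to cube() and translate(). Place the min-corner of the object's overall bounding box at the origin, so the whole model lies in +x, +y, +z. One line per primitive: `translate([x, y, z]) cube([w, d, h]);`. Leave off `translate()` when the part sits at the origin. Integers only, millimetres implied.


cube([591, 466, 18]);
translate([0, 0, 18]) cube([591, 18, 132]);
translate([0, 448, 18]) cube([591, 18, 132]);
translate([0, 18, 18]) cube([18, 430, 132]);
translate([573, 18, 18]) cube([18, 430, 132]);


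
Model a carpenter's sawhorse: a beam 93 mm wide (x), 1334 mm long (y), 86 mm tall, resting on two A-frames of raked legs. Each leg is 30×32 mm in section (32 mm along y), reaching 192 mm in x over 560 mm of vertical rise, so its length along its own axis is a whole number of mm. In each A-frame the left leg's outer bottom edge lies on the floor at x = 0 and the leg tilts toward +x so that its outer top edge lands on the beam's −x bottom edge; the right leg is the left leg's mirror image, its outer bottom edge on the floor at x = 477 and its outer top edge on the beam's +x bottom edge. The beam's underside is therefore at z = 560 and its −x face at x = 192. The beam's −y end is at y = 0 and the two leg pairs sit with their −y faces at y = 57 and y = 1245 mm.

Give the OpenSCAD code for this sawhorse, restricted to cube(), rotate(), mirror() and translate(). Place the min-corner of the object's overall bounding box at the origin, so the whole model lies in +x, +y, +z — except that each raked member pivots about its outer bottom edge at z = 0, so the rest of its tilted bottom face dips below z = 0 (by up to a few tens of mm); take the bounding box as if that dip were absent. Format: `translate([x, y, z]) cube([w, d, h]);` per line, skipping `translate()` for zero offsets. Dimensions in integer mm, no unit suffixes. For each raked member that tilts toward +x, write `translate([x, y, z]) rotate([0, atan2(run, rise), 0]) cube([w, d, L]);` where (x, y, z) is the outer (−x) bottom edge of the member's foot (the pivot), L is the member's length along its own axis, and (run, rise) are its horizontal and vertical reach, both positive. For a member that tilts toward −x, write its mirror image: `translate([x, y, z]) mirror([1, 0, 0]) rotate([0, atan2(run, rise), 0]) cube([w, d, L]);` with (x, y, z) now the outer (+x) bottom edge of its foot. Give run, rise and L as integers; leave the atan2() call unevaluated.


translate([192, 0, 560]) cube([93, 1334, 86]);
translate([0, 57, 0]) rotate([0, atan2(192, 560), 0]) cube([30, 32, 592]);
translate([477, 57, 0]) mirror([1, 0, 0]) rotate([0, atan2(192, 560), 0]) cube([30, 32, 592]);
translate([0, 1245, 0]) rotate([0, atan2(192, 560), 0]) cube([30, 32, 592]);
translate([477, 1245, 0]) mirror([1, 0, 0]) rotate([0, atan2(192, 560), 0]) cube([30, 32, 592]);


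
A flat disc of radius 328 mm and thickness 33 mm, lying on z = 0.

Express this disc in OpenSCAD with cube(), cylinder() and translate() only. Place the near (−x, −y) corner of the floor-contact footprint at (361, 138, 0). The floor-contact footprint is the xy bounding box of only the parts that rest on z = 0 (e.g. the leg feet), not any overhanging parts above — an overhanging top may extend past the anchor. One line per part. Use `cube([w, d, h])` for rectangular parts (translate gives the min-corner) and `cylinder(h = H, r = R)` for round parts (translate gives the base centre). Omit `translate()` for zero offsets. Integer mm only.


translate([689, 466, 0]) cylinder(h = 33, r = 328);


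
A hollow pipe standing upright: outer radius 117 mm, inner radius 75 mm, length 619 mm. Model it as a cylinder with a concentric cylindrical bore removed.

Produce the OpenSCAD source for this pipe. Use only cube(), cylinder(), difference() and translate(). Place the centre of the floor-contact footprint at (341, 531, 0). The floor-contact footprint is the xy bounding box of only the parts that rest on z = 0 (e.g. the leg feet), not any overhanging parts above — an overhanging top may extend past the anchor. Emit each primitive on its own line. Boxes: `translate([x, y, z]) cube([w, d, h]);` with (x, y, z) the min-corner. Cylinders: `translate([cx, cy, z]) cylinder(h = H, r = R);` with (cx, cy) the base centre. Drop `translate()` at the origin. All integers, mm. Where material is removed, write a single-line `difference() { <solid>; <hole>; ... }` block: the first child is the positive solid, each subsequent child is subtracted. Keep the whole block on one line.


difference() { translate([341, 531, 0]) cylinder(h = 619, r = 117); translate([341, 531, 0]) cylinder(h = 619, r = 75); }


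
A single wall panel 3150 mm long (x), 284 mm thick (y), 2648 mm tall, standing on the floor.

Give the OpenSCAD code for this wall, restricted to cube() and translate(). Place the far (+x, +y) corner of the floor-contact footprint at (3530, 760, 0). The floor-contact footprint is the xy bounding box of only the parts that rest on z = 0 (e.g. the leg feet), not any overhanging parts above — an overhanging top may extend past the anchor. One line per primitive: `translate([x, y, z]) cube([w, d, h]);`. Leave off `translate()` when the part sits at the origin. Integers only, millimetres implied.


translate([380, 476, 0]) cube([3150, 284, 2648]);


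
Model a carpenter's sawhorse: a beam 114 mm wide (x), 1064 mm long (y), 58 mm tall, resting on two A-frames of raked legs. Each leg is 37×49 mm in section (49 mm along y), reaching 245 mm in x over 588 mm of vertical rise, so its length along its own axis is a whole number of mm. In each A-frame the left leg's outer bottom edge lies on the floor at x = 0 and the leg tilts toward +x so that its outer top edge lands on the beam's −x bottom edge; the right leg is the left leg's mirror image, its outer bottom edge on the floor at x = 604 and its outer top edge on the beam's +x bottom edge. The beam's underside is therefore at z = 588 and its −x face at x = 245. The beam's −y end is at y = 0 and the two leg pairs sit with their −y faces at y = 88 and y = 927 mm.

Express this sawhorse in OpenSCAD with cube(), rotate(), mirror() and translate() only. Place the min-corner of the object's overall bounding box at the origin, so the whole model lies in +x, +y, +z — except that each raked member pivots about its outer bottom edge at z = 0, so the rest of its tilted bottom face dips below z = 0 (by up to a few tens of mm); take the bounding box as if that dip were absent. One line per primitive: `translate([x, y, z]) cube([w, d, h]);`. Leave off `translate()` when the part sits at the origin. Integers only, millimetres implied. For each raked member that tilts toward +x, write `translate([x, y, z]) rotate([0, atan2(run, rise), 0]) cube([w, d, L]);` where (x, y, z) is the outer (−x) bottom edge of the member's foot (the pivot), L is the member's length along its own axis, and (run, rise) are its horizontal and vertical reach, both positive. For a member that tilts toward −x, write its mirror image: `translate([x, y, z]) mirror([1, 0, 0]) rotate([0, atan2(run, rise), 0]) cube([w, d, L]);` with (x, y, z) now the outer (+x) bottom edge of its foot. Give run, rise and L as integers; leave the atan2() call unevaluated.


translate([245, 0, 588]) cube([114, 1064, 58]);
translate([0, 88, 0]) rotate([0, atan2(245, 588), 0]) cube([37, 49, 637]);
translate([604, 88, 0]) mirror([1, 0, 0]) rotate([0, atan2(245, 588), 0]) cube([37, 49, 637]);
translate([0, 927, 0]) rotate([0, atan2(245, 588), 0]) cube([37, 49, 637]);
translate([604, 927, 0]) mirror([1, 0, 0]) rotate([0, atan2(245, 588), 0]) cube([37, 49, 637]);


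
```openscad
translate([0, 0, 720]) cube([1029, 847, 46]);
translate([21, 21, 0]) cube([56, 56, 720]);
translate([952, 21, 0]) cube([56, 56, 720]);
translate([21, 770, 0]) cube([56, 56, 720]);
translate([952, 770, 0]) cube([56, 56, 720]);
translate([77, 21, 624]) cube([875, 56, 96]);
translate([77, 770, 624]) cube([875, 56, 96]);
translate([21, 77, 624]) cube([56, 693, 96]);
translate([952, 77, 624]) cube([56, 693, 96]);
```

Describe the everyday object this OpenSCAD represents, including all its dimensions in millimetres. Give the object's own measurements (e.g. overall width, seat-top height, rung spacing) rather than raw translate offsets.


A rectangular dining table. The top is 1029×847×46 mm with its upper surface at z = 766 mm. It stands on four 56×56 mm square legs, each inset 21 mm from the nearest pair of top edges, running from the floor to the underside of the top. Four apron rails, 56 mm thick and 96 mm tall, run between adjacent legs with their top edges flush with the underside of the top and their outer faces flush with the legs' outer faces.


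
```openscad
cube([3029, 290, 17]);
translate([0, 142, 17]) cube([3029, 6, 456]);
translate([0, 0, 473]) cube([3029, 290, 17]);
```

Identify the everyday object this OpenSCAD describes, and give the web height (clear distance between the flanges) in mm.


An I-beam. The web height is 456 mm.

Two wide flanges with a thin centred web — an I-beam. Overall 490 mm minus two 17 mm flanges gives a web of 490 − 2·17 = 456 mm.
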